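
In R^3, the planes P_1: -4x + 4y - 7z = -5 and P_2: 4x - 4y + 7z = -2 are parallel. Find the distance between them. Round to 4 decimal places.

Rescale P_2 by 1/(-1): -4x + 4y - 7z = 2. Then distance = |-5 − 2| / √81 ≈ 0.7778.

0.7778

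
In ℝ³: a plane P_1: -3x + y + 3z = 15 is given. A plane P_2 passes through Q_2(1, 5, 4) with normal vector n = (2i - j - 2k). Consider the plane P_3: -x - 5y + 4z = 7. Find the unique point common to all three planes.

(2, 3, 6)

P_2: n·r = n·Q_2 gives 2x - y - 2z = -11.
Solving the 3×3 linear system -3x + y + 3z = 15, 2x - y - 2z = -11, -x - 5y + 4z = 7 (e.g. by elimination or Cramer's rule, determinant = 3) gives (2, 3, 6).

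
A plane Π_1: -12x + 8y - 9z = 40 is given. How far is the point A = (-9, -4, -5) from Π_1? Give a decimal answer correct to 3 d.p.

4.765

n·A − d = (-12)·(-9) + (8)·(-4) + (-9)·(-5) − 40 = 81; |n| = √289.
Distance = |81| / √289 = 81/√289 ≈ 4.765.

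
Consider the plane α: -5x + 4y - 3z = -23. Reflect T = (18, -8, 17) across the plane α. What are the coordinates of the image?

(-12, 16, -1)

λ = (n·T − d)/|n|² = (-173 − (-23))/50 = -3.
Reflection = T − 2λn = (18, -8, 17) − (-6)·(-5, 4, -3) = (-12, 16, -1).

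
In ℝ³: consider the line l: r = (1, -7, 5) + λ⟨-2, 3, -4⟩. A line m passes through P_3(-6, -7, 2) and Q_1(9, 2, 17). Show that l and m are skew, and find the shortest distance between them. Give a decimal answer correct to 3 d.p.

3.536

A direction vector for m is Q_1 − P_3 = (15, 9, 15).
Common perpendicular direction n = (-2, 3, -4) × (15, 9, 15) = (81, -30, -63).
With w = (-6, -7, 2) − (1, -7, 5) = (-7, 0, -3), w · n = -378.
Since n ≠ 0 the lines are not parallel, and w · n = -378 ≠ 0 so they do not intersect; hence they are skew.
Distance = |w · n| / |n| = |-378| / √11430 ≈ 3.536.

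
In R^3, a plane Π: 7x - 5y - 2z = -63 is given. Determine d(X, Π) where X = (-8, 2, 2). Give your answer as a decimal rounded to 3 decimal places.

0.793

n·X − d = (7)·(-8) + (-5)·(2) + (-2)·(2) − (-63) = -7; |n| = √78.
Distance = |-7| / √78 = 7/√78 ≈ 0.793.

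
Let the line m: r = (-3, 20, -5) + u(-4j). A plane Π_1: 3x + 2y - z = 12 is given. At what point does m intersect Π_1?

Substitute r = (-3, 20, -5) + t(0, -4, 0) into the plane: 36 + (-8)t = 12, so t = 3.
Intersection: (-3, 20, -5) + 3·(0, -4, 0) = (-3, 8, -5).

(-3, 8, -5)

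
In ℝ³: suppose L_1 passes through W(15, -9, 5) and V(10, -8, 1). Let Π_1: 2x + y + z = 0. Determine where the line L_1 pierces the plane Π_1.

(5, -7, -3)

A direction vector for L_1 is V − W = (-5, 1, -4).
Substitute r = (15, -9, 5) + t(-5, 1, -4) into the plane: 26 + (-13)t = 0, so t = 2.
Intersection: (15, -9, 5) + 2·(-5, 1, -4) = (5, -7, -3).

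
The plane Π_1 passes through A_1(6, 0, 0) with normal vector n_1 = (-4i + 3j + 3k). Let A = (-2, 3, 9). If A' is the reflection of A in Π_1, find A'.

Π_1: n_1·r = n_1·A_1 gives -4x + 3y + 3z = -24.
λ = (n·A − d)/|n|² = (44 − (-24))/34 = 2.
Reflection = A − 2λn = (-2, 3, 9) − 4·(-4, 3, 3) = (14, -9, -3).

(14, -9, -3)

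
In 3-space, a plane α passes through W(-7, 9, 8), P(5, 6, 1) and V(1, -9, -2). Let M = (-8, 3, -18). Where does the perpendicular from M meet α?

WP = (12, -3, -7), WV = (8, -18, -10); a normal to α is WP × WV = (-96, 64, -192).
Using W: α has equation -96x + 64y - 192z = -288.
Foot = M − λn with λ = (n·M − d)/|n|² = (4416 − (-288))/50176 = 3/32.
Foot = (-8, 3, -18) − (3/32)·(-96, 64, -192) = (1, -3, 0).

(1, -3, 0)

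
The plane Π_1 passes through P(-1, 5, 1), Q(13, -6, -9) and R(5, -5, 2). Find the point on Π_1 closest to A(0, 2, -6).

(3, 4, -4)

PQ = (14, -11, -10), PR = (6, -10, 1); a normal to Π_1 is PQ × PR = (-111, -74, -74).
Using P: Π_1 has equation -111x - 74y - 74z = -333.
Foot = A − λn with λ = (n·A − d)/|n|² = (296 − (-333))/23273 = 1/37.
Foot = (0, 2, -6) − (1/37)·(-111, -74, -74) = (3, 4, -4).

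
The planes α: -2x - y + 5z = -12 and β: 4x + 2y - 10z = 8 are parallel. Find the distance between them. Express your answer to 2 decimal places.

Rescale β by 1/(-2): -2x - y + 5z = -4. Then distance = |-12 − (-4)| / √30 ≈ 1.46.

1.46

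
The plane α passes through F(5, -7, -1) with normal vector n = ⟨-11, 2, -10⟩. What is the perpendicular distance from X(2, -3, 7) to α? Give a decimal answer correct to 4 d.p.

α: n·r = n·F gives -11x + 2y - 10z = -59.
n·X − d = (-11)·(2) + (2)·(-3) + (-10)·(7) − (-59) = -39; |n| = √225.
Distance = |-39| / √225 = 39/√225 ≈ 2.6000.

2.6000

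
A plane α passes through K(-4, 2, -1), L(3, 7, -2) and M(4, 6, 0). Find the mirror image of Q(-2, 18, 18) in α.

(16, -12, -6)

KL = (7, 5, -1), KM = (8, 4, 1); a normal to α is KL × KM = (9, -15, -12).
Using K: α has equation 9x - 15y - 12z = -54.
λ = (n·Q − d)/|n|² = (-504 − (-54))/450 = -1.
Reflection = Q − 2λn = (-2, 18, 18) − (-2)·(9, -15, -12) = (16, -12, -6).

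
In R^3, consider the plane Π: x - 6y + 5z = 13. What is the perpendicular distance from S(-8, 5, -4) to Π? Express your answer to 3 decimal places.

n·S − d = (1)·(-8) + (-6)·(5) + (5)·(-4) − 13 = -71; |n| = √62.
Distance = |-71| / √62 = 71/√62 ≈ 9.017.

9.017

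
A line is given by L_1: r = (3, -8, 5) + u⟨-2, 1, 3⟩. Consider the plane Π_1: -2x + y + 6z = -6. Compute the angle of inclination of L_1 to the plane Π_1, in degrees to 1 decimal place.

sin θ = |n·v| / (|n||v|) = |23| / (√41 · √14) = 0.96000.
θ ≈ 73.7°.

73.7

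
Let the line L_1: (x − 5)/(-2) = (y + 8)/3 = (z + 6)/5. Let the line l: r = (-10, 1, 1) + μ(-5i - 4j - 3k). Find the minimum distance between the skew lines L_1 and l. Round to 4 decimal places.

7.0508

L_1 has direction (-2, 3, 5) through (5, -8, -6).
Common perpendicular direction n = (-2, 3, 5) × (-5, -4, -3) = (11, -31, 23).
With w = (-10, 1, 1) − (5, -8, -6) = (-15, 9, 7), w · n = -283.
Distance = |w · n| / |n| = |-283| / √1611 ≈ 7.0508.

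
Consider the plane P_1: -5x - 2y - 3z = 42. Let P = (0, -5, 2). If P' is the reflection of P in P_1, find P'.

(-10, -9, -4)

λ = (n·P − d)/|n|² = (4 − 42)/38 = -1.
Reflection = P − 2λn = (0, -5, 2) − (-2)·(-5, -2, -3) = (-10, -9, -4).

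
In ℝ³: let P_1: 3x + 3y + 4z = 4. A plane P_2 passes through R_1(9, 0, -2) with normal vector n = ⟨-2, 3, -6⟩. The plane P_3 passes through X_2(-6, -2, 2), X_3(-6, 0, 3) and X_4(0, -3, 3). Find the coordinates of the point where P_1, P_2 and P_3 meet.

P_2: n·r = n·R_1 gives -2x + 3y - 6z = -6.
X_2X_3 = (0, 2, 1), X_2X_4 = (6, -1, 1); a normal to P_3 is X_2X_3 × X_2X_4 = (3, 6, -12).
Using X_2: P_3 has equation 3x + 6y - 12z = -54.
Solving the 3×3 linear system 3x + 3y + 4z = 4, -2x + 3y - 6z = -6, 3x + 6y - 12z = -54 (e.g. by elimination or Cramer's rule, determinant = -210) gives (-6, 2, 4).

(-6, 2, 4)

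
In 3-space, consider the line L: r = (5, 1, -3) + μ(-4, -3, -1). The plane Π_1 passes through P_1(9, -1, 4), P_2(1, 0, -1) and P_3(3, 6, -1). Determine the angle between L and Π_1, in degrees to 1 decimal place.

P_1P_2 = (-8, 1, -5), P_1P_3 = (-6, 7, -5); a normal to Π_1 is P_1P_2 × P_1P_3 = (30, -10, -50).
Using P_1: Π_1 has equation 30x - 10y - 50z = 80.
sin θ = |n·v| / (|n||v|) = |-40| / (√3500 · √26) = 0.13260.
θ ≈ 7.6°.

7.6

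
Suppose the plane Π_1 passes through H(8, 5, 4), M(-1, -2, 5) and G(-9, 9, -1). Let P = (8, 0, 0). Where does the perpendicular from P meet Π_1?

HM = (-9, -7, 1), HG = (-17, 4, -5); a normal to Π_1 is HM × HG = (31, -62, -155).
Using H: Π_1 has equation 31x - 62y - 155z = -682.
Foot = P − λn with λ = (n·P − d)/|n|² = (248 − (-682))/28830 = 1/31.
Foot = (8, 0, 0) − (1/31)·(31, -62, -155) = (7, 2, 5).

(7, 2, 5)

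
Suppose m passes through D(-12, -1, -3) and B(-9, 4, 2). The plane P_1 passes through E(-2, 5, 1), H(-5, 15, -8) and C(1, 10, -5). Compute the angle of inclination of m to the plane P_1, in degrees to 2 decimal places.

A direction vector for m is B − D = (3, 5, 5).
EH = (-3, 10, -9), EC = (3, 5, -6); a normal to P_1 is EH × EC = (-15, -45, -45).
Using E: P_1 has equation -15x - 45y - 45z = -240.
sin θ = |n·v| / (|n||v|) = |-495| / (√4275 · √59) = 0.98562.
θ ≈ 80.27°.

80.27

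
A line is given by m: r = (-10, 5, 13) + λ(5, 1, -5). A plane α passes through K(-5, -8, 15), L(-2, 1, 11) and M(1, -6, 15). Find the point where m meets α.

(-5, 6, 8)

KL = (3, 9, -4), KM = (6, 2, 0); a normal to α is KL × KM = (8, -24, -48).
Using K: α has equation 8x - 24y - 48z = -568.
Substitute r = (-10, 5, 13) + t(5, 1, -5) into the plane: -824 + 256t = -568, so t = 1.
Intersection: (-10, 5, 13) + 1·(5, 1, -5) = (-5, 6, 8).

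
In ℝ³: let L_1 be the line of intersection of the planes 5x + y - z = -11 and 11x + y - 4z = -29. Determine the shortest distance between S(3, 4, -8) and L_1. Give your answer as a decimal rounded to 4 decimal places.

Direction of L_1: (5, 1, -1) × (11, 1, -4) = (-3, 9, -6).
A point on L_1: solving the two plane equations with x = 0 gives (0, -5, 6).
Taking (0, -5, 6) on L_1 with direction v = (-3, 9, -6): w = S − (0, -5, 6) = (3, 9, -14), and w × v = (72, 60, 54).
Distance = |w × v| / |v| = √11700 / √126 ≈ 9.6362.

9.6362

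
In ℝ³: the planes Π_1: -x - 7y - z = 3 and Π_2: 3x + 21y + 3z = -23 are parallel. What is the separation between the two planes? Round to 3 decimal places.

Rescale Π_2 by 1/(-3): -x - 7y - z = 23/3. Then distance = |3 − (23/3)| / √51 ≈ 0.653.

0.653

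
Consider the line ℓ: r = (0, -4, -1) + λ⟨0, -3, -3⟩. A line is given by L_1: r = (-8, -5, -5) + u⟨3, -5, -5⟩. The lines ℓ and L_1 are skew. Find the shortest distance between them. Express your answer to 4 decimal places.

2.1213

Common perpendicular direction n = (0, -3, -3) × (3, -5, -5) = (0, -9, 9).
With w = (-8, -5, -5) − (0, -4, -1) = (-8, -1, -4), w · n = -27.
Distance = |w · n| / |n| = |-27| / √162 ≈ 2.1213.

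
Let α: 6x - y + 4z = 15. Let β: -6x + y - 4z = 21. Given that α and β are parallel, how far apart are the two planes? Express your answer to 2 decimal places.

4.94

Rescale β by 1/(-1): 6x - y + 4z = -21. Then distance = |15 − (-21)| / √53 ≈ 4.94.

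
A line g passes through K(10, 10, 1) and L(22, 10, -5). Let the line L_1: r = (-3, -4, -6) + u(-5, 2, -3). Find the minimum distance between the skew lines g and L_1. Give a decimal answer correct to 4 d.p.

17.5168

A direction vector for g is L − K = (12, 0, -6).
Common perpendicular direction n = (12, 0, -6) × (-5, 2, -3) = (12, 66, 24).
With w = (-3, -4, -6) − (10, 10, 1) = (-13, -14, -7), w · n = -1248.
Distance = |w · n| / |n| = |-1248| / √5076 ≈ 17.5168.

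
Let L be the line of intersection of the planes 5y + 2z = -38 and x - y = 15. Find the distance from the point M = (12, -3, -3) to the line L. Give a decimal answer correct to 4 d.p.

Direction of L: (0, 5, 2) × (1, -1, 0) = (2, 2, -5).
A point on L: solving the two plane equations with x = 9 gives (9, -6, -4).
Taking (9, -6, -4) on L with direction v = (2, 2, -5): w = M − (9, -6, -4) = (3, 3, 1), and w × v = (-17, 17, 0).
Distance = |w × v| / |v| = √578 / √33 ≈ 4.1851.

4.1851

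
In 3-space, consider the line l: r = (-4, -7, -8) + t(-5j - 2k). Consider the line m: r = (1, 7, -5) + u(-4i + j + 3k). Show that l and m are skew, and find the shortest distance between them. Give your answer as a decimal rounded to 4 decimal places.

0.5167

Common perpendicular direction n = (0, -5, -2) × (-4, 1, 3) = (-13, 8, -20).
With w = (1, 7, -5) − (-4, -7, -8) = (5, 14, 3), w · n = -13.
Since n ≠ 0 the lines are not parallel, and w · n = -13 ≠ 0 so they do not intersect; hence they are skew.
Distance = |w · n| / |n| = |-13| / √633 ≈ 0.5167.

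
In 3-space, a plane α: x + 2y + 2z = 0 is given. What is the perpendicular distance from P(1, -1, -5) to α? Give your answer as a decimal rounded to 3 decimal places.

3.667

n·P − d = (1)·(1) + (2)·(-1) + (2)·(-5) − 0 = -11; |n| = √9.
Distance = |-11| / √9 = 11/√9 ≈ 3.667.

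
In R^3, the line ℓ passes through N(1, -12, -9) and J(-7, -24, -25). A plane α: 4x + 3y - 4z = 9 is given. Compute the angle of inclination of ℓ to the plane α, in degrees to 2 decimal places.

1.66

A direction vector for ℓ is J − N = (-8, -12, -16).
sin θ = |n·v| / (|n||v|) = |-4| / (√41 · √464) = 0.02900.
θ ≈ 1.66°.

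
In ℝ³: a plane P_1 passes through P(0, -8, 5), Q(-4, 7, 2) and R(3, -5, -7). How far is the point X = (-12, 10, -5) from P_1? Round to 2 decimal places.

PQ = (-4, 15, -3), PR = (3, 3, -12); a normal to P_1 is PQ × PR = (-171, -57, -57).
Using P: P_1 has equation -171x - 57y - 57z = 171.
n·X − d = (-171)·(-12) + (-57)·(10) + (-57)·(-5) − 171 = 1596; |n| = √35739.
Distance = |1596| / √35739 = 1596/√35739 ≈ 8.44.

8.44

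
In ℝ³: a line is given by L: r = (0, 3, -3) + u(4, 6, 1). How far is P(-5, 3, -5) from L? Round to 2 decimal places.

4.46

Taking (0, 3, -3) on L with direction v = (4, 6, 1): w = P − (0, 3, -3) = (-5, 0, -2), and w × v = (12, -3, -30).
Distance = |w × v| / |v| = √1053 / √53 ≈ 4.46.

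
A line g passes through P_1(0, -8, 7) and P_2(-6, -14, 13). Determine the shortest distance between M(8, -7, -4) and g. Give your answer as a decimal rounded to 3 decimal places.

7.257

A direction vector for g is P_2 − P_1 = (-6, -6, 6).
Taking (0, -8, 7) on g with direction v = (-6, -6, 6): w = M − (0, -8, 7) = (8, 1, -11), and w × v = (-60, 18, -42).
Distance = |w × v| / |v| = √5688 / √108 ≈ 7.257.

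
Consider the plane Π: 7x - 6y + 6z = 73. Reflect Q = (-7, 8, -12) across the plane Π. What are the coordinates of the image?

(21, -16, 12)

λ = (n·Q − d)/|n|² = (-169 − 73)/121 = -2.
Reflection = Q − 2λn = (-7, 8, -12) − (-4)·(7, -6, 6) = (21, -16, 12).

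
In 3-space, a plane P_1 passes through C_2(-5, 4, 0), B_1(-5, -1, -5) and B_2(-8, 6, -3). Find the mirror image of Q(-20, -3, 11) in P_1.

(10, 15, -7)

C_2B_1 = (0, -5, -5), C_2B_2 = (-3, 2, -3); a normal to P_1 is C_2B_1 × C_2B_2 = (25, 15, -15).
Using C_2: P_1 has equation 25x + 15y - 15z = -65.
λ = (n·Q − d)/|n|² = (-710 − (-65))/1075 = -3/5.
Reflection = Q − 2λn = (-20, -3, 11) − (-6/5)·(25, 15, -15) = (10, 15, -7).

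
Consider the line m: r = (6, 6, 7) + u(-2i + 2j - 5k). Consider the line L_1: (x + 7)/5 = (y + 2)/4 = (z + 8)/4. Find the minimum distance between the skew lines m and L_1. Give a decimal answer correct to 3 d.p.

L_1 has direction (5, 4, 4) through (-7, -2, -8).
Common perpendicular direction n = (-2, 2, -5) × (5, 4, 4) = (28, -17, -18).
With w = (-7, -2, -8) − (6, 6, 7) = (-13, -8, -15), w · n = 42.
Distance = |w · n| / |n| = |42| / √1397 ≈ 1.124.

1.124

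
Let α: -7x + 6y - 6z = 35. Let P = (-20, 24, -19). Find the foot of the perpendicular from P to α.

Foot = P − λn with λ = (n·P − d)/|n|² = (398 − 35)/121 = 3.
Foot = (-20, 24, -19) − 3·(-7, 6, -6) = (1, 6, -1).

(1, 6, -1)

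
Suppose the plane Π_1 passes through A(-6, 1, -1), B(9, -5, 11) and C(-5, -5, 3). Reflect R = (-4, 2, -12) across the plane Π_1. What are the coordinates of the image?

(-12, 10, 2)

AB = (15, -6, 12), AC = (1, -6, 4); a normal to Π_1 is AB × AC = (48, -48, -84).
Using A: Π_1 has equation 48x - 48y - 84z = -252.
λ = (n·R − d)/|n|² = (720 − (-252))/11664 = 1/12.
Reflection = R − 2λn = (-4, 2, -12) − (1/6)·(48, -48, -84) = (-12, 10, 2).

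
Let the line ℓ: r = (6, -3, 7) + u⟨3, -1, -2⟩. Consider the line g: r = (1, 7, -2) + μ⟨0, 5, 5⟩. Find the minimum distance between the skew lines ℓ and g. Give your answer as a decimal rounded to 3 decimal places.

14.224

Common perpendicular direction n = (3, -1, -2) × (0, 5, 5) = (5, -15, 15).
With w = (1, 7, -2) − (6, -3, 7) = (-5, 10, -9), w · n = -310.
Distance = |w · n| / |n| = |-310| / √475 ≈ 14.224.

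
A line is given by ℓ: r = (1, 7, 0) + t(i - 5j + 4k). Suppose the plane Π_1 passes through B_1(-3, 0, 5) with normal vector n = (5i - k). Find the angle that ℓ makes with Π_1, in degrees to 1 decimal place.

Π_1: n·r = n·B_1 gives 5x - z = -20.
sin θ = |n·v| / (|n||v|) = |1| / (√26 · √42) = 0.03026.
θ ≈ 1.7°.

1.7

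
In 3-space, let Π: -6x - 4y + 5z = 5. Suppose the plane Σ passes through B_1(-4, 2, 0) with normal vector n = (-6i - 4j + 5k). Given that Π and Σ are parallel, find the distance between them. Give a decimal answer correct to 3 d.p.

Σ: n·r = n·B_1 gives -6x - 4y + 5z = 16.
Same normal n = (-6, -4, 5) with |n| = √77; distance = |5 − 16| / |n| = 11/√77 ≈ 1.254.

1.254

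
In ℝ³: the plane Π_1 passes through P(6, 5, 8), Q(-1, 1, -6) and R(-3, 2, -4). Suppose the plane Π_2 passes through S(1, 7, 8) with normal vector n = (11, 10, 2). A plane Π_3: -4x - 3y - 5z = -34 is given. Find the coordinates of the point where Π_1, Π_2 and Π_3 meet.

(7, 2, 0)

PQ = (-7, -4, -14), PR = (-9, -3, -12); a normal to Π_1 is PQ × PR = (6, 42, -15).
Using P: Π_1 has equation 6x + 42y - 15z = 126.
Π_2: n·r = n·S gives 11x + 10y + 2z = 97.
Solving the 3×3 linear system 6x + 42y - 15z = 126, 11x + 10y + 2z = 97, -4x - 3y - 5z = -34 (e.g. by elimination or Cramer's rule, determinant = 1605) gives (7, 2, 0).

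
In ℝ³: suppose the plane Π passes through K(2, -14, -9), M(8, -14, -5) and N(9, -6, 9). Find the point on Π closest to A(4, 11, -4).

(-2, -4, 5)

KM = (6, 0, 4), KN = (7, 8, 18); a normal to Π is KM × KN = (-32, -80, 48).
Using K: Π has equation -32x - 80y + 48z = 624.
Foot = A − λn with λ = (n·A − d)/|n|² = (-1200 − 624)/9728 = -3/16.
Foot = (4, 11, -4) − (-3/16)·(-32, -80, 48) = (-2, -4, 5).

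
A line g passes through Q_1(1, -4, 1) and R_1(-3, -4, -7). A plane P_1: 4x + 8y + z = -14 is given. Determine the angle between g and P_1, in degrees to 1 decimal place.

17.3

A direction vector for g is R_1 − Q_1 = (-4, 0, -8).
sin θ = |n·v| / (|n||v|) = |-24| / (√81 · √80) = 0.29814.
θ ≈ 17.3°.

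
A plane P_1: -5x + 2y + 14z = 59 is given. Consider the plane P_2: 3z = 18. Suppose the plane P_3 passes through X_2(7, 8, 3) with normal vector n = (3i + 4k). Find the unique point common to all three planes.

P_3: n·r = n·X_2 gives 3x + 4z = 33.
Solving the 3×3 linear system -5x + 2y + 14z = 59, 3z = 18, 3x + 4z = 33 (e.g. by elimination or Cramer's rule, determinant = 18) gives (3, -5, 6).

(3, -5, 6)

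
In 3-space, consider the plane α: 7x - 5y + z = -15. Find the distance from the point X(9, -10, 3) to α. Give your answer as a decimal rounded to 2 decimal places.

n·X − d = (7)·(9) + (-5)·(-10) + (1)·(3) − (-15) = 131; |n| = √75.
Distance = |131| / √75 = 131/√75 ≈ 15.13.

15.13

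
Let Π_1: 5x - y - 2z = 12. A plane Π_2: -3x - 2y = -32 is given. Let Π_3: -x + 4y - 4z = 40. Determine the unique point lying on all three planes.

Solving the 3×3 linear system 5x - y - 2z = 12, -3x - 2y = -32, -x + 4y - 4z = 40 (e.g. by elimination or Cramer's rule, determinant = 80) gives (4, 10, -1).

(4, 10, -1)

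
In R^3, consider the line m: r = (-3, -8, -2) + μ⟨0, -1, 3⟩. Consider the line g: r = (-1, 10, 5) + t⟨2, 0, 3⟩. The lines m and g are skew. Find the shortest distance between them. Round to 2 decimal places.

Common perpendicular direction n = (0, -1, 3) × (2, 0, 3) = (-3, 6, 2).
With w = (-1, 10, 5) − (-3, -8, -2) = (2, 18, 7), w · n = 116.
Distance = |w · n| / |n| = |116| / √49 ≈ 16.57.

16.57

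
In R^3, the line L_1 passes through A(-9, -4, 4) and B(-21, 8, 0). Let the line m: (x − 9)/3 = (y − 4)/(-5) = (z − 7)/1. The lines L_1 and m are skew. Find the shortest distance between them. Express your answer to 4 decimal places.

2.8460

A direction vector for L_1 is B − A = (-12, 12, -4).
m has direction (3, -5, 1) through (9, 4, 7).
Common perpendicular direction n = (-12, 12, -4) × (3, -5, 1) = (-8, 0, 24).
With w = (9, 4, 7) − (-9, -4, 4) = (18, 8, 3), w · n = -72.
Distance = |w · n| / |n| = |-72| / √640 ≈ 2.8460.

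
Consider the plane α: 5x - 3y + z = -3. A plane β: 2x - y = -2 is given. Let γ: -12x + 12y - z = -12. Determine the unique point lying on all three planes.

Solving the 3×3 linear system 5x - 3y + z = -3, 2x - y = -2, -12x + 12y - z = -12 (e.g. by elimination or Cramer's rule, determinant = 11) gives (-3, -4, 0).

(-3, -4, 0)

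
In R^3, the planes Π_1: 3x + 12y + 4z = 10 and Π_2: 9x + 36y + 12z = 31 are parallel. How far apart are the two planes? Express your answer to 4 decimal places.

Rescale Π_2 by 1/3: 3x + 12y + 4z = 31/3. Then distance = |10 − (31/3)| / √169 ≈ 0.0256.

0.0256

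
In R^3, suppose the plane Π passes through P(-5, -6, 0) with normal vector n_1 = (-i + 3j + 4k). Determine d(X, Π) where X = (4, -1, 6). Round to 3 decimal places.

Π: n_1·r = n_1·P gives -x + 3y + 4z = -13.
n·X − d = (-1)·(4) + (3)·(-1) + (4)·(6) − (-13) = 30; |n| = √26.
Distance = |30| / √26 = 30/√26 ≈ 5.883.

5.883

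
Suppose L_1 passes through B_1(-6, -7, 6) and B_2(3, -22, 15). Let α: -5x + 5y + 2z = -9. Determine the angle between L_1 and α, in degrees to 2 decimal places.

44.88

A direction vector for L_1 is B_2 − B_1 = (9, -15, 9).
sin θ = |n·v| / (|n||v|) = |-102| / (√54 · √387) = 0.70558.
θ ≈ 44.88°.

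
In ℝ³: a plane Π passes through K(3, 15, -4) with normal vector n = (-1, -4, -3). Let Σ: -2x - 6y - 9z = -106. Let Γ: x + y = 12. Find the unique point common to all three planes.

Π: n·r = n·K gives -x - 4y - 3z = -51.
Solving the 3×3 linear system -x - 4y - 3z = -51, -2x - 6y - 9z = -106, x + y = 12 (e.g. by elimination or Cramer's rule, determinant = 15) gives (5, 7, 6).

(5, 7, 6)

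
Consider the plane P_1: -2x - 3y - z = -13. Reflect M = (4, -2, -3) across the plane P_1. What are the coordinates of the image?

(8, 4, -1)

λ = (n·M − d)/|n|² = (1 − (-13))/14 = 1.
Reflection = M − 2λn = (4, -2, -3) − 2·(-2, -3, -1) = (8, 4, -1).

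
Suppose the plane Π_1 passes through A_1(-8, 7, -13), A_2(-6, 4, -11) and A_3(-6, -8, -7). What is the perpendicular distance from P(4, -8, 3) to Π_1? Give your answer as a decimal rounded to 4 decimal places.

A_1A_2 = (2, -3, 2), A_1A_3 = (2, -15, 6); a normal to Π_1 is A_1A_2 × A_1A_3 = (12, -8, -24).
Using A_1: Π_1 has equation 12x - 8y - 24z = 160.
n·P − d = (12)·(4) + (-8)·(-8) + (-24)·(3) − 160 = -120; |n| = √784.
Distance = |-120| / √784 = 120/√784 ≈ 4.2857.

4.2857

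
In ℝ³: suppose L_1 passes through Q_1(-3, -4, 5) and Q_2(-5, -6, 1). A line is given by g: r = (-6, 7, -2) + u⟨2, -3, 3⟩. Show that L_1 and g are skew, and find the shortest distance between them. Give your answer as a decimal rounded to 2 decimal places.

A direction vector for L_1 is Q_2 − Q_1 = (-2, -2, -4).
Common perpendicular direction n = (-2, -2, -4) × (2, -3, 3) = (-18, -2, 10).
With w = (-6, 7, -2) − (-3, -4, 5) = (-3, 11, -7), w · n = -38.
Since n ≠ 0 the lines are not parallel, and w · n = -38 ≠ 0 so they do not intersect; hence they are skew.
Distance = |w · n| / |n| = |-38| / √428 ≈ 1.84.

1.84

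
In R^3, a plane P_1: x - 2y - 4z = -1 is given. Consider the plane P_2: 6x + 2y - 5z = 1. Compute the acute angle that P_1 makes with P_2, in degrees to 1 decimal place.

cos θ = |n₁·n₂| / (|n₁||n₂|) = |22| / (√21 · √65).
θ = arccos(0.59547) ≈ 53.5°.

53.5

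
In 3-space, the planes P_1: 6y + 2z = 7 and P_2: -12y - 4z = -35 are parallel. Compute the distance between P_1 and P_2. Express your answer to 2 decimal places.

1.66

Rescale P_2 by 1/(-2): 6y + 2z = 35/2. Then distance = |7 − (35/2)| / √40 ≈ 1.66.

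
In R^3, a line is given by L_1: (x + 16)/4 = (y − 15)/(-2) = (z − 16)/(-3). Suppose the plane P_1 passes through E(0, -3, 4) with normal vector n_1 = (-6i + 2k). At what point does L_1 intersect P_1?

L_1 has direction (4, -2, -3) through (-16, 15, 16).
P_1: n_1·r = n_1·E gives -6x + 2z = 8.
Substitute r = (-16, 15, 16) + t(4, -2, -3) into the plane: 128 + (-30)t = 8, so t = 4.
Intersection: (-16, 15, 16) + 4·(4, -2, -3) = (0, 7, 4).

(0, 7, 4)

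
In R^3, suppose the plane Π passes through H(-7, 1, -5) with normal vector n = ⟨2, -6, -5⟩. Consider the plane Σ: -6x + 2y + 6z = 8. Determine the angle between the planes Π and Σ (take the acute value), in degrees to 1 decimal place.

39.8

Π: n·r = n·H gives 2x - 6y - 5z = 5.
cos θ = |n₁·n₂| / (|n₁||n₂|) = |-54| / (√65 · √76).
θ = arccos(0.76830) ≈ 39.8°.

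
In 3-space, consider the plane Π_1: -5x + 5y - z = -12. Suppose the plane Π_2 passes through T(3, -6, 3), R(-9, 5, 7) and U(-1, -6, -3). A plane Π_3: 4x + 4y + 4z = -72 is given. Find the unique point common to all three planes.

(-3, -7, -8)

TR = (-12, 11, 4), TU = (-4, 0, -6); a normal to Π_2 is TR × TU = (-66, -88, 44).
Using T: Π_2 has equation -66x - 88y + 44z = 462.
Solving the 3×3 linear system -5x + 5y - z = -12, -66x - 88y + 44z = 462, 4x + 4y + 4z = -72 (e.g. by elimination or Cramer's rule, determinant = 4752) gives (-3, -7, -8).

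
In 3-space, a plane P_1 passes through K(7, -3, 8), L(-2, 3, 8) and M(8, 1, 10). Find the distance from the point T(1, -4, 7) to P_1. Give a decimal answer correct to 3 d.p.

1.016

KL = (-9, 6, 0), KM = (1, 4, 2); a normal to P_1 is KL × KM = (12, 18, -42).
Using K: P_1 has equation 12x + 18y - 42z = -306.
n·T − d = (12)·(1) + (18)·(-4) + (-42)·(7) − (-306) = -48; |n| = √2232.
Distance = |-48| / √2232 = 48/√2232 ≈ 1.016.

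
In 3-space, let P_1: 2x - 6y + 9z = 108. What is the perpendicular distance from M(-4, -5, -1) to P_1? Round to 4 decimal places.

n·M − d = (2)·(-4) + (-6)·(-5) + (9)·(-1) − 108 = -95; |n| = √121.
Distance = |-95| / √121 = 95/√121 ≈ 8.6364.

8.6364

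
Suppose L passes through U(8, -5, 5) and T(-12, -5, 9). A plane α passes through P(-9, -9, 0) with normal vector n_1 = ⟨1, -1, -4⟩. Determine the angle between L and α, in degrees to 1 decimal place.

A direction vector for L is T − U = (-20, 0, 4).
α: n_1·r = n_1·P gives x - y - 4z = 0.
sin θ = |n·v| / (|n||v|) = |-36| / (√18 · √416) = 0.41603.
θ ≈ 24.6°.

24.6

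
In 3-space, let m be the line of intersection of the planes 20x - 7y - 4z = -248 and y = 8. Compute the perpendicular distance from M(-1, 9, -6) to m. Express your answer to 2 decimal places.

9.66

Direction of m: (20, -7, -4) × (0, 1, 0) = (4, 0, 20).
A point on m: solving the two plane equations with x = -10 gives (-10, 8, -2).
Taking (-10, 8, -2) on m with direction v = (4, 0, 20): w = M − (-10, 8, -2) = (9, 1, -4), and w × v = (20, -196, -4).
Distance = |w × v| / |v| = √38832 / √416 ≈ 9.66.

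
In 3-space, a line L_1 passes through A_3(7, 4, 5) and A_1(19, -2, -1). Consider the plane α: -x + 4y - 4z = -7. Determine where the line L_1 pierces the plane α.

(3, 6, 7)

A direction vector for L_1 is A_1 − A_3 = (12, -6, -6).
Substitute r = (7, 4, 5) + t(12, -6, -6) into the plane: -11 + (-12)t = -7, so t = -1/3.
Intersection: (7, 4, 5) + (-1/3)·(12, -6, -6) = (3, 6, 7).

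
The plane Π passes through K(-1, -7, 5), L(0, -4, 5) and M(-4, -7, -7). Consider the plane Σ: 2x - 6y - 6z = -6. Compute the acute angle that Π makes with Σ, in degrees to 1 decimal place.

54.4

KL = (1, 3, 0), KM = (-3, 0, -12); a normal to Π is KL × KM = (-36, 12, 9).
Using K: Π has equation -36x + 12y + 9z = -3.
cos θ = |n₁·n₂| / (|n₁||n₂|) = |-198| / (√1521 · √76).
θ = arccos(0.58236) ≈ 54.4°.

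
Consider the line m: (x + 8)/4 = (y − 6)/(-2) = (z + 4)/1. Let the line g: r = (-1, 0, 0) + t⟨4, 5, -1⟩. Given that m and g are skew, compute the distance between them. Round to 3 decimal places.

1.469

m has direction (4, -2, 1) through (-8, 6, -4).
Common perpendicular direction n = (4, -2, 1) × (4, 5, -1) = (-3, 8, 28).
With w = (-1, 0, 0) − (-8, 6, -4) = (7, -6, 4), w · n = 43.
Distance = |w · n| / |n| = |43| / √857 ≈ 1.469.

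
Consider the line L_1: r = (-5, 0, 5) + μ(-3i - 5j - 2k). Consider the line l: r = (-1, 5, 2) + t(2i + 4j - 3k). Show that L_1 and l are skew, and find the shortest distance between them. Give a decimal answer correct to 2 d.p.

Common perpendicular direction n = (-3, -5, -2) × (2, 4, -3) = (23, -13, -2).
With w = (-1, 5, 2) − (-5, 0, 5) = (4, 5, -3), w · n = 33.
Since n ≠ 0 the lines are not parallel, and w · n = 33 ≠ 0 so they do not intersect; hence they are skew.
Distance = |w · n| / |n| = |33| / √702 ≈ 1.25.

1.25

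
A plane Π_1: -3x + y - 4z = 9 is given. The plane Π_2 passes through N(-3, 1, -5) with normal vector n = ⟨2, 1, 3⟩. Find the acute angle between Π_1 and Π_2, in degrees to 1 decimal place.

Π_2: n·r = n·N gives 2x + y + 3z = -20.
cos θ = |n₁·n₂| / (|n₁||n₂|) = |-17| / (√26 · √14).
θ = arccos(0.89104) ≈ 27.0°.

27.0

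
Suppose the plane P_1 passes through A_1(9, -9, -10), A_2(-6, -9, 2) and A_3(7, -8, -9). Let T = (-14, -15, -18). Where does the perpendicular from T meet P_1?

A_1A_2 = (-15, 0, 12), A_1A_3 = (-2, 1, 1); a normal to P_1 is A_1A_2 × A_1A_3 = (-12, -9, -15).
Using A_1: P_1 has equation -12x - 9y - 15z = 123.
Foot = T − λn with λ = (n·T − d)/|n|² = (573 − 123)/450 = 1.
Foot = (-14, -15, -18) − 1·(-12, -9, -15) = (-2, -6, -3).

(-2, -6, -3)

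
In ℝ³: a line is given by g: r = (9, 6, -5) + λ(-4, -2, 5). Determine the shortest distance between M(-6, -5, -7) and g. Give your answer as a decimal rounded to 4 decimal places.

Taking (9, 6, -5) on g with direction v = (-4, -2, 5): w = M − (9, 6, -5) = (-15, -11, -2), and w × v = (-59, 83, -14).
Distance = |w × v| / |v| = √10566 / √45 ≈ 15.3232.

15.3232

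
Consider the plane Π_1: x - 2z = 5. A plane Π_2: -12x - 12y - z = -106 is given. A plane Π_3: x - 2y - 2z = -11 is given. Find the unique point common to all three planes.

Solving the 3×3 linear system x - 2z = 5, -12x - 12y - z = -106, x - 2y - 2z = -11 (e.g. by elimination or Cramer's rule, determinant = -50) gives (1, 8, -2).

(1, 8, -2)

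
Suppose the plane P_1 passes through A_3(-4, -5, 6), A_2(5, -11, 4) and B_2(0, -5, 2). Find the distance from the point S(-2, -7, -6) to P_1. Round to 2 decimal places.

A_3A_2 = (9, -6, -2), A_3B_2 = (4, 0, -4); a normal to P_1 is A_3A_2 × A_3B_2 = (24, 28, 24).
Using A_3: P_1 has equation 24x + 28y + 24z = -92.
n·S − d = (24)·(-2) + (28)·(-7) + (24)·(-6) − (-92) = -296; |n| = √1936.
Distance = |-296| / √1936 = 296/√1936 ≈ 6.73.

6.73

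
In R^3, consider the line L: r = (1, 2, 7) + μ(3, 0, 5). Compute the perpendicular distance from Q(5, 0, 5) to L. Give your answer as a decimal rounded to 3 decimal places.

Taking (1, 2, 7) on L with direction v = (3, 0, 5): w = Q − (1, 2, 7) = (4, -2, -2), and w × v = (-10, -26, 6).
Distance = |w × v| / |v| = √812 / √34 ≈ 4.887.

4.887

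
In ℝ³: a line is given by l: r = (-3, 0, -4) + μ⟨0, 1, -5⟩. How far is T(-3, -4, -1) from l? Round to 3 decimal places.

Taking (-3, 0, -4) on l with direction v = (0, 1, -5): w = T − (-3, 0, -4) = (0, -4, 3), and w × v = (17, 0, 0).
Distance = |w × v| / |v| = √289 / √26 ≈ 3.334.

3.334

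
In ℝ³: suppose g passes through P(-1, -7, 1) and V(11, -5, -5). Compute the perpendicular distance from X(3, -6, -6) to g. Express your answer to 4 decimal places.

A direction vector for g is V − P = (12, 2, -6).
Taking (-1, -7, 1) on g with direction v = (12, 2, -6): w = X − (-1, -7, 1) = (4, 1, -7), and w × v = (8, -60, -4).
Distance = |w × v| / |v| = √3680 / √184 ≈ 4.4721.

4.4721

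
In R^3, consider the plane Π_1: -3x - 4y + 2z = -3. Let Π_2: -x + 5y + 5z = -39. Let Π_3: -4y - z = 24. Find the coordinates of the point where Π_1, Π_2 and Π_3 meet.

Solving the 3×3 linear system -3x - 4y + 2z = -3, -x + 5y + 5z = -39, -4y - z = 24 (e.g. by elimination or Cramer's rule, determinant = -33) gives (9, -6, 0).

(9, -6, 0)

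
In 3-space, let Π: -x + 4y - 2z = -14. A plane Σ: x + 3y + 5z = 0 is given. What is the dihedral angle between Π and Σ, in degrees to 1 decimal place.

87.9

cos θ = |n₁·n₂| / (|n₁||n₂|) = |1| / (√21 · √35).
θ = arccos(0.03689) ≈ 87.9°.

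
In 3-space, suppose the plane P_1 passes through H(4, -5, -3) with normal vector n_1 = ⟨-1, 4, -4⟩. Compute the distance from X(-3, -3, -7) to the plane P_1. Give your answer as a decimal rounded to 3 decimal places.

P_1: n_1·r = n_1·H gives -x + 4y - 4z = -12.
n·X − d = (-1)·(-3) + (4)·(-3) + (-4)·(-7) − (-12) = 31; |n| = √33.
Distance = |31| / √33 = 31/√33 ≈ 5.396.

5.396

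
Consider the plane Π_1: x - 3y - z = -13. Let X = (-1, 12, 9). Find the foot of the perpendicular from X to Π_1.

Foot = X − λn with λ = (n·X − d)/|n|² = (-46 − (-13))/11 = -3.
Foot = (-1, 12, 9) − (-3)·(1, -3, -1) = (2, 3, 6).

(2, 3, 6)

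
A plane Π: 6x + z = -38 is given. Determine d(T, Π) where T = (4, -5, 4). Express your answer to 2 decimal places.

10.85

n·T − d = (6)·(4) + (0)·(-5) + (1)·(4) − (-38) = 66; |n| = √37.
Distance = |66| / √37 = 66/√37 ≈ 10.85.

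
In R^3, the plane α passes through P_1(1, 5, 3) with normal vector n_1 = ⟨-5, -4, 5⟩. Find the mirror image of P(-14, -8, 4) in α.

(6, 8, -16)

α: n_1·r = n_1·P_1 gives -5x - 4y + 5z = -10.
λ = (n·P − d)/|n|² = (122 − (-10))/66 = 2.
Reflection = P − 2λn = (-14, -8, 4) − 4·(-5, -4, 5) = (6, 8, -16).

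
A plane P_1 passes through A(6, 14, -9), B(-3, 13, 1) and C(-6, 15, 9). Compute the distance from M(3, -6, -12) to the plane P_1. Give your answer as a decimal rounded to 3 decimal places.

12.676

AB = (-9, -1, 10), AC = (-12, 1, 18); a normal to P_1 is AB × AC = (-28, 42, -21).
Using A: P_1 has equation -28x + 42y - 21z = 609.
n·M − d = (-28)·(3) + (42)·(-6) + (-21)·(-12) − 609 = -693; |n| = √2989.
Distance = |-693| / √2989 = 693/√2989 ≈ 12.676.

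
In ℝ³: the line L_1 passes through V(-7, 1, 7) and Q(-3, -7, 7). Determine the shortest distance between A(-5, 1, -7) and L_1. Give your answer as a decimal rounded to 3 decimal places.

A direction vector for L_1 is Q − V = (4, -8, 0).
Taking (-7, 1, 7) on L_1 with direction v = (4, -8, 0): w = A − (-7, 1, 7) = (2, 0, -14), and w × v = (-112, -56, -16).
Distance = |w × v| / |v| = √15936 / √80 ≈ 14.114.

14.114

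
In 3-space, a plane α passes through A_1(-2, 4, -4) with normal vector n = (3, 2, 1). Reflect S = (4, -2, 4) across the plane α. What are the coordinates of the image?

(-2, -6, 2)

α: n·r = n·A_1 gives 3x + 2y + z = -2.
λ = (n·S − d)/|n|² = (12 − (-2))/14 = 1.
Reflection = S − 2λn = (4, -2, 4) − 2·(3, 2, 1) = (-2, -6, 2).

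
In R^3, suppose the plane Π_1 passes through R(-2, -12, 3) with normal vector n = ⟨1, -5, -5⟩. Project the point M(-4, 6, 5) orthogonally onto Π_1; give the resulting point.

(-2, -4, -5)

Π_1: n·r = n·R gives x - 5y - 5z = 43.
Foot = M − λn with λ = (n·M − d)/|n|² = (-59 − 43)/51 = -2.
Foot = (-4, 6, 5) − (-2)·(1, -5, -5) = (-2, -4, -5).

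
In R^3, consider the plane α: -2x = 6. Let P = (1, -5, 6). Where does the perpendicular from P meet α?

Foot = P − λn with λ = (n·P − d)/|n|² = (-2 − 6)/4 = -2.
Foot = (1, -5, 6) − (-2)·(-2, 0, 0) = (-3, -5, 6).

(-3, -5, 6)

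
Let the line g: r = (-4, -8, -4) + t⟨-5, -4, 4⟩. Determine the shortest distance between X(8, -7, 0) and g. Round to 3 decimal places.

10.981

Taking (-4, -8, -4) on g with direction v = (-5, -4, 4): w = X − (-4, -8, -4) = (12, 1, 4), and w × v = (20, -68, -43).
Distance = |w × v| / |v| = √6873 / √57 ≈ 10.981.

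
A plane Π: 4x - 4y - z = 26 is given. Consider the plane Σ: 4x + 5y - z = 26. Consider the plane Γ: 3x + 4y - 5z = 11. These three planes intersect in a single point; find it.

(7, 0, 2)

Solving the 3×3 linear system 4x - 4y - z = 26, 4x + 5y - z = 26, 3x + 4y - 5z = 11 (e.g. by elimination or Cramer's rule, determinant = -153) gives (7, 0, 2).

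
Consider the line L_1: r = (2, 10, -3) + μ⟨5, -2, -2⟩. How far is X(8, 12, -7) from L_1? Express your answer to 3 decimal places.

Taking (2, 10, -3) on L_1 with direction v = (5, -2, -2): w = X − (2, 10, -3) = (6, 2, -4), and w × v = (-12, -8, -22).
Distance = |w × v| / |v| = √692 / √33 ≈ 4.579.

4.579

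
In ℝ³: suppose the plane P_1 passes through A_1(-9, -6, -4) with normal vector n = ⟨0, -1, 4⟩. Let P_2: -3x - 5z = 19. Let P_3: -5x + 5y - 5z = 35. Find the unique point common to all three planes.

P_1: n·r = n·A_1 gives -y + 4z = -10.
Solving the 3×3 linear system -y + 4z = -10, -3x - 5z = 19, -5x + 5y - 5z = 35 (e.g. by elimination or Cramer's rule, determinant = -70) gives (-3, 2, -2).

(-3, 2, -2)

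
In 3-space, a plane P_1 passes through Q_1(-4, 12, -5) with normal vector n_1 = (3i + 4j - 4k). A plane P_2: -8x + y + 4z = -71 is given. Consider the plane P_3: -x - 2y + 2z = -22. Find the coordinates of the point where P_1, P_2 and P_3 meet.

P_1: n_1·r = n_1·Q_1 gives 3x + 4y - 4z = 56.
Solving the 3×3 linear system 3x + 4y - 4z = 56, -8x + y + 4z = -71, -x - 2y + 2z = -22 (e.g. by elimination or Cramer's rule, determinant = 10) gives (12, 9, 4).

(12, 9, 4)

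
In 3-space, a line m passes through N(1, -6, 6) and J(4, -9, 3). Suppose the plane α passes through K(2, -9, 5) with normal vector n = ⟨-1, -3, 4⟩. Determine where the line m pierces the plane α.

(-1, -4, 8)

A direction vector for m is J − N = (3, -3, -3).
α: n·r = n·K gives -x - 3y + 4z = 45.
Substitute r = (1, -6, 6) + t(3, -3, -3) into the plane: 41 + (-6)t = 45, so t = -2/3.
Intersection: (1, -6, 6) + (-2/3)·(3, -3, -3) = (-1, -4, 8).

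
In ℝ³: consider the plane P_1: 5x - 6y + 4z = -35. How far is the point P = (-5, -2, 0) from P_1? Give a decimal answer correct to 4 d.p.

2.5071

n·P − d = (5)·(-5) + (-6)·(-2) + (4)·(0) − (-35) = 22; |n| = √77.
Distance = |22| / √77 = 22/√77 ≈ 2.5071.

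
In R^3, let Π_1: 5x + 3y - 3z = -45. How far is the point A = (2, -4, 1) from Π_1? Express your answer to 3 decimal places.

6.100

n·A − d = (5)·(2) + (3)·(-4) + (-3)·(1) − (-45) = 40; |n| = √43.
Distance = |40| / √43 = 40/√43 ≈ 6.100.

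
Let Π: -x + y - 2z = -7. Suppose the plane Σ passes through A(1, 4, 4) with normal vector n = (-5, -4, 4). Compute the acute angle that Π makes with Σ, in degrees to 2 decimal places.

Σ: n·r = n·A gives -5x - 4y + 4z = -5.
cos θ = |n₁·n₂| / (|n₁||n₂|) = |-7| / (√6 · √57).
θ = arccos(0.37852) ≈ 67.76°.

67.76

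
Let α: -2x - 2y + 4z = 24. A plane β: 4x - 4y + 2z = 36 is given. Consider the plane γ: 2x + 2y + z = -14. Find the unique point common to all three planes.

(0, -8, 2)

Solving the 3×3 linear system -2x - 2y + 4z = 24, 4x - 4y + 2z = 36, 2x + 2y + z = -14 (e.g. by elimination or Cramer's rule, determinant = 80) gives (0, -8, 2).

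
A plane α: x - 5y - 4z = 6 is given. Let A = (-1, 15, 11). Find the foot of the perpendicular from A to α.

(2, 0, -1)

Foot = A − λn with λ = (n·A − d)/|n|² = (-120 − 6)/42 = -3.
Foot = (-1, 15, 11) − (-3)·(1, -5, -4) = (2, 0, -1).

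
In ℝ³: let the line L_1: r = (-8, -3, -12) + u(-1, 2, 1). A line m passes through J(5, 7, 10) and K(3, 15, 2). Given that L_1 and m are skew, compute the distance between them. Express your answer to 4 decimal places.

A direction vector for m is K − J = (-2, 8, -8).
Common perpendicular direction n = (-1, 2, 1) × (-2, 8, -8) = (-24, -10, -4).
With w = (5, 7, 10) − (-8, -3, -12) = (13, 10, 22), w · n = -500.
Distance = |w · n| / |n| = |-500| / √692 ≈ 19.0071.

19.0071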